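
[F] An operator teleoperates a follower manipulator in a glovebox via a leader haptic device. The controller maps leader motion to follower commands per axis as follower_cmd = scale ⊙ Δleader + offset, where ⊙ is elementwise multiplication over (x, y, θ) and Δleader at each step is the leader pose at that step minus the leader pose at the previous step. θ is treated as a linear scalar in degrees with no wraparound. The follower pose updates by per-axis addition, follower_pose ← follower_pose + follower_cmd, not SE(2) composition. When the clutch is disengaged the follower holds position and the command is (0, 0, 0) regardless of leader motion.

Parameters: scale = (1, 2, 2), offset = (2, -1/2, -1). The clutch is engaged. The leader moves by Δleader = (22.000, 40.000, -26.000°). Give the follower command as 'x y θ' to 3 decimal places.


24.000 79.500 -53.000

axis x: 1·22.000 + 2 = 24.000
axis y: 2·40.000 + -1/2 = 79.500
axis θ: 2·-26.000 + -1 = -53.000


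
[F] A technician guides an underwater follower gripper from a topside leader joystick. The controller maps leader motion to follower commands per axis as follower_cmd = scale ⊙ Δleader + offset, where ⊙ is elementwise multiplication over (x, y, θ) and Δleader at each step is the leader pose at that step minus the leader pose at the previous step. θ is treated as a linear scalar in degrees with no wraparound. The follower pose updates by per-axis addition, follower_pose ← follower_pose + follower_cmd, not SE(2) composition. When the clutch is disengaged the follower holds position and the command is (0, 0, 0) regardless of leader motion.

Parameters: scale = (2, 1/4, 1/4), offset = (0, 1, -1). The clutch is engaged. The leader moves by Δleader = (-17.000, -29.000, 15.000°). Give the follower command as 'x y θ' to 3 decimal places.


-34.000 -6.250 2.750

axis x: 2·-17.000 + 0 = -34.000
axis y: 1/4·-29.000 + 1 = -6.250
axis θ: 1/4·15.000 + -1 = 2.750


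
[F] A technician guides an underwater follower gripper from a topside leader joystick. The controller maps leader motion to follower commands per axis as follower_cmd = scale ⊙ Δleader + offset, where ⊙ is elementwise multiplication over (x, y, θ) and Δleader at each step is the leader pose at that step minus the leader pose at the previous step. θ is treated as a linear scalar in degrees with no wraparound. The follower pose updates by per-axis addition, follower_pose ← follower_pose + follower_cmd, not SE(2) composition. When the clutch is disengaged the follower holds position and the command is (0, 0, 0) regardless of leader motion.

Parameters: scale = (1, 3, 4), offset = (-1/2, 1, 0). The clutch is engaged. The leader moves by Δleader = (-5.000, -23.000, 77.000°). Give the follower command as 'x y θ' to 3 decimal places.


-5.500 -68.000 308.000

axis x: 1·-5.000 + -1/2 = -5.500
axis y: 3·-23.000 + 1 = -68.000
axis θ: 4·77.000 + 0 = 308.000


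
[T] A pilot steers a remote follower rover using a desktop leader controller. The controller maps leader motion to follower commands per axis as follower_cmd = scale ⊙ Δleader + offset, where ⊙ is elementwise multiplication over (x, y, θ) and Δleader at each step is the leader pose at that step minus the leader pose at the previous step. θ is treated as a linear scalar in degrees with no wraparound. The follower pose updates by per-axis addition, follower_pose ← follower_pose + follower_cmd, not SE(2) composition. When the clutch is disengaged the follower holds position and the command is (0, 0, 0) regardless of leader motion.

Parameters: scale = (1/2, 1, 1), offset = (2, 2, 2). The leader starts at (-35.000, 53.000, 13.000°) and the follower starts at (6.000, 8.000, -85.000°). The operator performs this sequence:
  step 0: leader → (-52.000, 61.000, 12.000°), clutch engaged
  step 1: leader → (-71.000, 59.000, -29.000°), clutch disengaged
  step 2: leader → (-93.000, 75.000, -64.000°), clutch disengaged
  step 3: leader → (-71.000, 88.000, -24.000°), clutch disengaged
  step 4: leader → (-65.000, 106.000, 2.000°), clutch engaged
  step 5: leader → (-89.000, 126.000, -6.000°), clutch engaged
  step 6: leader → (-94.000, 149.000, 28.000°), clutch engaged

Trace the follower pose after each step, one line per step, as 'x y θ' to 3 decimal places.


step 0: Δleader=(-17.000, 8.000, -1.000°), engaged; cmd=(-6.500, 10.000, 1.000°) → follower=(-0.500, 18.000, -84.000°)
step 1: Δleader=(-19.000, -2.000, -41.000°), disengaged; cmd=(0,0,0) → follower holds at (-0.500, 18.000, -84.000°)
step 2: Δleader=(-22.000, 16.000, -35.000°), disengaged; cmd=(0,0,0) → follower holds at (-0.500, 18.000, -84.000°)
step 3: Δleader=(22.000, 13.000, 40.000°), disengaged; cmd=(0,0,0) → follower holds at (-0.500, 18.000, -84.000°)
step 4: Δleader=(6.000, 18.000, 26.000°), engaged; cmd=(5.000, 20.000, 28.000°) → follower=(4.500, 38.000, -56.000°)
step 5: Δleader=(-24.000, 20.000, -8.000°), engaged; cmd=(-10.000, 22.000, -6.000°) → follower=(-5.500, 60.000, -62.000°)
step 6: Δleader=(-5.000, 23.000, 34.000°), engaged; cmd=(-0.500, 25.000, 36.000°) → follower=(-6.000, 85.000, -26.000°)

-0.500 18.000 -84.000
-0.500 18.000 -84.000
-0.500 18.000 -84.000
-0.500 18.000 -84.000
4.500 38.000 -56.000
-5.500 60.000 -62.000
-6.000 85.000 -26.000


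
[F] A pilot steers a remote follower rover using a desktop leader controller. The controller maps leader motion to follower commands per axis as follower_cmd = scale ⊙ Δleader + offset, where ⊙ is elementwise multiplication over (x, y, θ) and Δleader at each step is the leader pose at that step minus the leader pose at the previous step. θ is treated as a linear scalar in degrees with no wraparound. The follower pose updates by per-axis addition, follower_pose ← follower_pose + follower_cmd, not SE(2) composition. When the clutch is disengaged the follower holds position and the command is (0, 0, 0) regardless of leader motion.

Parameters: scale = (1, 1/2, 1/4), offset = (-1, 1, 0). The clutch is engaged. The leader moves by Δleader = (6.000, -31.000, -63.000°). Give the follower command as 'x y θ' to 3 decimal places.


axis x: 1·6.000 + -1 = 5.000
axis y: 1/2·-31.000 + 1 = -14.500
axis θ: 1/4·-63.000 + 0 = -15.750

5.000 -14.500 -15.750


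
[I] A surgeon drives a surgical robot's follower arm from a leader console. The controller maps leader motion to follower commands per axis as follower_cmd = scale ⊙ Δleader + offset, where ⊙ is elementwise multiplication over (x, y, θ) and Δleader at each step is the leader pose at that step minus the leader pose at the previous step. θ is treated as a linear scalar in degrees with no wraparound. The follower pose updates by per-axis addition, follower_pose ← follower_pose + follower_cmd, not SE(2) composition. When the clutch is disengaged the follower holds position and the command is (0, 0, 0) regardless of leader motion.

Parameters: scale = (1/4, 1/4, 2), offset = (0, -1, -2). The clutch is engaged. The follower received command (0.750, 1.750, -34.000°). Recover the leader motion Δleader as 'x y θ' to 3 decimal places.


axis x: (0.750 − 0) / (1/4) = 3.000
axis y: (1.750 − -1) / (1/4) = 11.000
axis θ: (-34.000 − -2) / (2) = -16.000

3.000 11.000 -16.000


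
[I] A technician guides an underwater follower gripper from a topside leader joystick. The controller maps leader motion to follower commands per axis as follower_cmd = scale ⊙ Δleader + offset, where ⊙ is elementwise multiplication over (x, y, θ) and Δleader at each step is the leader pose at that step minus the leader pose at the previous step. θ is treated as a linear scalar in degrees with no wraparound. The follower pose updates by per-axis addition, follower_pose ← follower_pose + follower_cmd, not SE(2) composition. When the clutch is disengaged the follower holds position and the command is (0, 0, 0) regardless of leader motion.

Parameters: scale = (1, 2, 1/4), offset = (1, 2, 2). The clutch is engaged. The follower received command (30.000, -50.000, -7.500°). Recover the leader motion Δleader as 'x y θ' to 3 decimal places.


29.000 -26.000 -38.000

axis x: (30.000 − 1) / (1) = 29.000
axis y: (-50.000 − 2) / (2) = -26.000
axis θ: (-7.500 − 2) / (1/4) = -38.000


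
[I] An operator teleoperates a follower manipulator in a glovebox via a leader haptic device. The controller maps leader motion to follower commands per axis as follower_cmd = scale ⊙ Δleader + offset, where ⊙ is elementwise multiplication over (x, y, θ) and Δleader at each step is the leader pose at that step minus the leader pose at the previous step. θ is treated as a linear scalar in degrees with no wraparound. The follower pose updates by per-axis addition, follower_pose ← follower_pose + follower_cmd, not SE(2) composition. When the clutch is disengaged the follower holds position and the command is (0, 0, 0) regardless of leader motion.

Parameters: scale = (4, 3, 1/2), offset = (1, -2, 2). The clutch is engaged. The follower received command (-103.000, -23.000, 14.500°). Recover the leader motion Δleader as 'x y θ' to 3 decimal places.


axis x: (-103.000 − 1) / (4) = -26.000
axis y: (-23.000 − -2) / (3) = -7.000
axis θ: (14.500 − 2) / (1/2) = 25.000

-26.000 -7.000 25.000


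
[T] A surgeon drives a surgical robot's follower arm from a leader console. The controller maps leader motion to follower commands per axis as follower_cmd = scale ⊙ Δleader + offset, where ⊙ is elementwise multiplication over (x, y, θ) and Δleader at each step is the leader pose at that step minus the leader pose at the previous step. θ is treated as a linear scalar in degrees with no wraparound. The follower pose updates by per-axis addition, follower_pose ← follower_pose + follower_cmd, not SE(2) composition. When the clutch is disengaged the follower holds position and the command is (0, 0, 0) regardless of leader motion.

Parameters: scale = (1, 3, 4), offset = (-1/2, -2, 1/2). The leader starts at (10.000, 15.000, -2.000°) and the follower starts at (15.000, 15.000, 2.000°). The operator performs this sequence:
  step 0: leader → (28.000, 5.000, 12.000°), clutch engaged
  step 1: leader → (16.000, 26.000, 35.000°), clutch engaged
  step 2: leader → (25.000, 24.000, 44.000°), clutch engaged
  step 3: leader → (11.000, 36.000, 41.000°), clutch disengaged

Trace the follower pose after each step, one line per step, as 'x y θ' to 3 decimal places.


step 0: Δleader=(18.000, -10.000, 14.000°), engaged; cmd=(17.500, -32.000, 56.500°) → follower=(32.500, -17.000, 58.500°)
step 1: Δleader=(-12.000, 21.000, 23.000°), engaged; cmd=(-12.500, 61.000, 92.500°) → follower=(20.000, 44.000, 151.000°)
step 2: Δleader=(9.000, -2.000, 9.000°), engaged; cmd=(8.500, -8.000, 36.500°) → follower=(28.500, 36.000, 187.500°)
step 3: Δleader=(-14.000, 12.000, -3.000°), disengaged; cmd=(0,0,0) → follower holds at (28.500, 36.000, 187.500°)

32.500 -17.000 58.500
20.000 44.000 151.000
28.500 36.000 187.500
28.500 36.000 187.500


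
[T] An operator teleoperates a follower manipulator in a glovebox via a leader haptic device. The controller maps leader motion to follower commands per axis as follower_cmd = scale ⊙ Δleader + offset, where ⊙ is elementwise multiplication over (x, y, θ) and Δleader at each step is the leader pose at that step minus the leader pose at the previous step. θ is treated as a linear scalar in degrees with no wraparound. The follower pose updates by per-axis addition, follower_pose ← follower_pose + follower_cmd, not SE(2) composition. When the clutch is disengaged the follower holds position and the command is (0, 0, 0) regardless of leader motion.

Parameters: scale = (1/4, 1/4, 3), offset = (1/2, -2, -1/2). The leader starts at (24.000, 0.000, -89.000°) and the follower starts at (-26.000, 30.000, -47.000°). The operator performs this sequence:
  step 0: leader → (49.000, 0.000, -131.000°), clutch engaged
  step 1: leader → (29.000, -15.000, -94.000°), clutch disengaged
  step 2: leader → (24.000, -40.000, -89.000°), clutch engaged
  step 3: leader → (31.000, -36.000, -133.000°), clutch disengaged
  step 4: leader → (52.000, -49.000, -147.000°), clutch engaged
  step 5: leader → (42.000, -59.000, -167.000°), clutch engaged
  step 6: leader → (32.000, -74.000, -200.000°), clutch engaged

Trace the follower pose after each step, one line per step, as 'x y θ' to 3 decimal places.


-19.250 28.000 -173.500
-19.250 28.000 -173.500
-20.000 19.750 -159.000
-20.000 19.750 -159.000
-14.250 14.500 -201.500
-16.250 10.000 -262.000
-18.250 4.250 -361.500

step 0: Δleader=(25.000, 0.000, -42.000°), engaged; cmd=(6.750, -2.000, -126.500°) → follower=(-19.250, 28.000, -173.500°)
step 1: Δleader=(-20.000, -15.000, 37.000°), disengaged; cmd=(0,0,0) → follower holds at (-19.250, 28.000, -173.500°)
step 2: Δleader=(-5.000, -25.000, 5.000°), engaged; cmd=(-0.750, -8.250, 14.500°) → follower=(-20.000, 19.750, -159.000°)
step 3: Δleader=(7.000, 4.000, -44.000°), disengaged; cmd=(0,0,0) → follower holds at (-20.000, 19.750, -159.000°)
step 4: Δleader=(21.000, -13.000, -14.000°), engaged; cmd=(5.750, -5.250, -42.500°) → follower=(-14.250, 14.500, -201.500°)
step 5: Δleader=(-10.000, -10.000, -20.000°), engaged; cmd=(-2.000, -4.500, -60.500°) → follower=(-16.250, 10.000, -262.000°)
step 6: Δleader=(-10.000, -15.000, -33.000°), engaged; cmd=(-2.000, -5.750, -99.500°) → follower=(-18.250, 4.250, -361.500°)


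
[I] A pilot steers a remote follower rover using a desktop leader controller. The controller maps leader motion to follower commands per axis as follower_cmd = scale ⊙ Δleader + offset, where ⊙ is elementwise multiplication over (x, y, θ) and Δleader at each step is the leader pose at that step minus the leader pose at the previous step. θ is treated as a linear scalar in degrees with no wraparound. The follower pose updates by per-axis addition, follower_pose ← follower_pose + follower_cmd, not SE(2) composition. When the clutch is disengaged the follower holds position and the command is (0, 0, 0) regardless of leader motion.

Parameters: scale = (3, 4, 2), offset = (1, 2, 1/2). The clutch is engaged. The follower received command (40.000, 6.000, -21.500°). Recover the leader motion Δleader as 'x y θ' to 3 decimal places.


axis x: (40.000 − 1) / (3) = 13.000
axis y: (6.000 − 2) / (4) = 1.000
axis θ: (-21.500 − 1/2) / (2) = -11.000

13.000 1.000 -11.000


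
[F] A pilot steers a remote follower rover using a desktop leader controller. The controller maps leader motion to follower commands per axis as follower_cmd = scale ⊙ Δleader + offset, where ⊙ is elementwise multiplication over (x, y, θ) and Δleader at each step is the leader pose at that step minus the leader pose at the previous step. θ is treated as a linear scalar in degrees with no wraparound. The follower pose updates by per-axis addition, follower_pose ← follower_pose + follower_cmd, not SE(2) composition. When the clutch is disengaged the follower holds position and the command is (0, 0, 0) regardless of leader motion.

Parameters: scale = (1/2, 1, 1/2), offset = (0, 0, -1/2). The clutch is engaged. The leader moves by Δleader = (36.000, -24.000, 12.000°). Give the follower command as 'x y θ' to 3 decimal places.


axis x: 1/2·36.000 + 0 = 18.000
axis y: 1·-24.000 + 0 = -24.000
axis θ: 1/2·12.000 + -1/2 = 5.500

18.000 -24.000 5.500


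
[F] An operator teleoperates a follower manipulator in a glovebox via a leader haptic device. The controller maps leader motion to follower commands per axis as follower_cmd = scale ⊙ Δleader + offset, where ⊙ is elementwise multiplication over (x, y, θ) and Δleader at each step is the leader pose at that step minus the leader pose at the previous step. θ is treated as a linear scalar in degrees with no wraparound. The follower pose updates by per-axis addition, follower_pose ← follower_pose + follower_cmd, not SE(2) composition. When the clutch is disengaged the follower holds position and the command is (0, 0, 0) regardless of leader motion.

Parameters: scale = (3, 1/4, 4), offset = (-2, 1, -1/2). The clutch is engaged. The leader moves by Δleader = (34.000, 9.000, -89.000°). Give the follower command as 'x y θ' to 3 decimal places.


axis x: 3·34.000 + -2 = 100.000
axis y: 1/4·9.000 + 1 = 3.250
axis θ: 4·-89.000 + -1/2 = -356.500

100.000 3.250 -356.500


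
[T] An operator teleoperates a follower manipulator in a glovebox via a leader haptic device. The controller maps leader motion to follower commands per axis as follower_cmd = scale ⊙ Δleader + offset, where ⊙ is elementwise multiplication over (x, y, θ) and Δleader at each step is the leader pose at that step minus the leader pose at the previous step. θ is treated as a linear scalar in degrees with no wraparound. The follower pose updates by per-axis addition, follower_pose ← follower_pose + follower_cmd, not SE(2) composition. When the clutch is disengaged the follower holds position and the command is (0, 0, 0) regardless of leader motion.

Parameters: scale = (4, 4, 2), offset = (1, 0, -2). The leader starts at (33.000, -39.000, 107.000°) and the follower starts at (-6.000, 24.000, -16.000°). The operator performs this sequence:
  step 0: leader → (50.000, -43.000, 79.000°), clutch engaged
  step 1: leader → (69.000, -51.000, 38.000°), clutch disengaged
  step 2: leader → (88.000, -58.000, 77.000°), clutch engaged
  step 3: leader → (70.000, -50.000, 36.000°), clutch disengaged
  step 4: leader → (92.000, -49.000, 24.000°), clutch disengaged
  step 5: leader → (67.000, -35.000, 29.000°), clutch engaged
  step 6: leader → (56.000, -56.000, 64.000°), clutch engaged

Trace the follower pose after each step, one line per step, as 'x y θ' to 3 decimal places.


step 0: Δleader=(17.000, -4.000, -28.000°), engaged; cmd=(69.000, -16.000, -58.000°) → follower=(63.000, 8.000, -74.000°)
step 1: Δleader=(19.000, -8.000, -41.000°), disengaged; cmd=(0,0,0) → follower holds at (63.000, 8.000, -74.000°)
step 2: Δleader=(19.000, -7.000, 39.000°), engaged; cmd=(77.000, -28.000, 76.000°) → follower=(140.000, -20.000, 2.000°)
step 3: Δleader=(-18.000, 8.000, -41.000°), disengaged; cmd=(0,0,0) → follower holds at (140.000, -20.000, 2.000°)
step 4: Δleader=(22.000, 1.000, -12.000°), disengaged; cmd=(0,0,0) → follower holds at (140.000, -20.000, 2.000°)
step 5: Δleader=(-25.000, 14.000, 5.000°), engaged; cmd=(-99.000, 56.000, 8.000°) → follower=(41.000, 36.000, 10.000°)
step 6: Δleader=(-11.000, -21.000, 35.000°), engaged; cmd=(-43.000, -84.000, 68.000°) → follower=(-2.000, -48.000, 78.000°)

63.000 8.000 -74.000
63.000 8.000 -74.000
140.000 -20.000 2.000
140.000 -20.000 2.000
140.000 -20.000 2.000
41.000 36.000 10.000
-2.000 -48.000 78.000


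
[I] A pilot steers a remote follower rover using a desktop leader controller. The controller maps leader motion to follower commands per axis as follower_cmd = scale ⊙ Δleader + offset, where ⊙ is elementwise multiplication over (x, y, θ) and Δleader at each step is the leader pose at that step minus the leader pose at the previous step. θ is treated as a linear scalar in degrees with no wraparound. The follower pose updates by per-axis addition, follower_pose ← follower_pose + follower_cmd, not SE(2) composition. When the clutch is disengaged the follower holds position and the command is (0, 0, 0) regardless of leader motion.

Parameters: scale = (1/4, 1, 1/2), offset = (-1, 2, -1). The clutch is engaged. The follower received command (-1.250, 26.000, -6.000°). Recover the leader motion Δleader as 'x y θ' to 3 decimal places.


axis x: (-1.250 − -1) / (1/4) = -1.000
axis y: (26.000 − 2) / (1) = 24.000
axis θ: (-6.000 − -1) / (1/2) = -10.000

-1.000 24.000 -10.000


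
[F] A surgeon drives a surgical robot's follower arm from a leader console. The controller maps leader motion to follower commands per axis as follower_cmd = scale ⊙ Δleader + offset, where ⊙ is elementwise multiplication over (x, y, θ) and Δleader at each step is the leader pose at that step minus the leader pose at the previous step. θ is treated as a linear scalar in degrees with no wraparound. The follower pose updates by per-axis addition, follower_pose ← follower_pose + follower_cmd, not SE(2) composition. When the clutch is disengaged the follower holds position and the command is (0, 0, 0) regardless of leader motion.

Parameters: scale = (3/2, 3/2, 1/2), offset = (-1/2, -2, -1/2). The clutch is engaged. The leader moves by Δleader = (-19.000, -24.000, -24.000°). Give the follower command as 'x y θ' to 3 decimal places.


-29.000 -38.000 -12.500

axis x: 3/2·-19.000 + -1/2 = -29.000
axis y: 3/2·-24.000 + -2 = -38.000
axis θ: 1/2·-24.000 + -1/2 = -12.500


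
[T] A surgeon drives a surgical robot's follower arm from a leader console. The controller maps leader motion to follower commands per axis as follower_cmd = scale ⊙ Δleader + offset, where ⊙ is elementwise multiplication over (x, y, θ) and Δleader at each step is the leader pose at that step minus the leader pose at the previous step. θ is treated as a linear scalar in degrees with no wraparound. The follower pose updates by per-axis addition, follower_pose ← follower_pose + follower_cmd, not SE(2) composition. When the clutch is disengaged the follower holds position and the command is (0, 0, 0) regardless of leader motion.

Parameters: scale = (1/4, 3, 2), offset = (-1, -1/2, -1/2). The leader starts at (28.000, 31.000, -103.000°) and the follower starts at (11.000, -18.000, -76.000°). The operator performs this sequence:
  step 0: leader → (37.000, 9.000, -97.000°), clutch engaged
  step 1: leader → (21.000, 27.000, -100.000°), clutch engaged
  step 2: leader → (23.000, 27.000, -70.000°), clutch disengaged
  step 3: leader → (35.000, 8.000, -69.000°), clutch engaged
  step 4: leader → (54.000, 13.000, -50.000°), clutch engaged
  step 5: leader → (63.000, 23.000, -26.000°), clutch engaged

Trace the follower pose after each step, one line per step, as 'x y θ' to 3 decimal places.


12.250 -84.500 -64.500
7.250 -31.000 -71.000
7.250 -31.000 -71.000
9.250 -88.500 -69.500
13.000 -74.000 -32.000
14.250 -44.500 15.500

step 0: Δleader=(9.000, -22.000, 6.000°), engaged; cmd=(1.250, -66.500, 11.500°) → follower=(12.250, -84.500, -64.500°)
step 1: Δleader=(-16.000, 18.000, -3.000°), engaged; cmd=(-5.000, 53.500, -6.500°) → follower=(7.250, -31.000, -71.000°)
step 2: Δleader=(2.000, 0.000, 30.000°), disengaged; cmd=(0,0,0) → follower holds at (7.250, -31.000, -71.000°)
step 3: Δleader=(12.000, -19.000, 1.000°), engaged; cmd=(2.000, -57.500, 1.500°) → follower=(9.250, -88.500, -69.500°)
step 4: Δleader=(19.000, 5.000, 19.000°), engaged; cmd=(3.750, 14.500, 37.500°) → follower=(13.000, -74.000, -32.000°)
step 5: Δleader=(9.000, 10.000, 24.000°), engaged; cmd=(1.250, 29.500, 47.500°) → follower=(14.250, -44.500, 15.500°)


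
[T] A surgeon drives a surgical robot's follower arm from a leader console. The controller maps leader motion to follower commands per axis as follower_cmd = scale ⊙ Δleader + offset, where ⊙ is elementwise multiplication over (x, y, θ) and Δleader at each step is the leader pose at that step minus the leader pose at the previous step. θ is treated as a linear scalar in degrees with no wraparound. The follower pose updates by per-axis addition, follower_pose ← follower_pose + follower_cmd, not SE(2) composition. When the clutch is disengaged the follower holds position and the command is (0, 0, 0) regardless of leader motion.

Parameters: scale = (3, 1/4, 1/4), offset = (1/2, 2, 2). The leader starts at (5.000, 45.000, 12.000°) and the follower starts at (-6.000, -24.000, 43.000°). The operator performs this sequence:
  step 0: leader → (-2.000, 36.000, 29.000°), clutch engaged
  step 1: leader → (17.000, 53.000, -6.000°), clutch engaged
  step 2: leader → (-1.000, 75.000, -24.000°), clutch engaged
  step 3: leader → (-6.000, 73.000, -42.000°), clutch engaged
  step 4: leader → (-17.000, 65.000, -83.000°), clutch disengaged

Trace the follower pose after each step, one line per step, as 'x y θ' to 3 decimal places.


step 0: Δleader=(-7.000, -9.000, 17.000°), engaged; cmd=(-20.500, -0.250, 6.250°) → follower=(-26.500, -24.250, 49.250°)
step 1: Δleader=(19.000, 17.000, -35.000°), engaged; cmd=(57.500, 6.250, -6.750°) → follower=(31.000, -18.000, 42.500°)
step 2: Δleader=(-18.000, 22.000, -18.000°), engaged; cmd=(-53.500, 7.500, -2.500°) → follower=(-22.500, -10.500, 40.000°)
step 3: Δleader=(-5.000, -2.000, -18.000°), engaged; cmd=(-14.500, 1.500, -2.500°) → follower=(-37.000, -9.000, 37.500°)
step 4: Δleader=(-11.000, -8.000, -41.000°), disengaged; cmd=(0,0,0) → follower holds at (-37.000, -9.000, 37.500°)

-26.500 -24.250 49.250
31.000 -18.000 42.500
-22.500 -10.500 40.000
-37.000 -9.000 37.500
-37.000 -9.000 37.500


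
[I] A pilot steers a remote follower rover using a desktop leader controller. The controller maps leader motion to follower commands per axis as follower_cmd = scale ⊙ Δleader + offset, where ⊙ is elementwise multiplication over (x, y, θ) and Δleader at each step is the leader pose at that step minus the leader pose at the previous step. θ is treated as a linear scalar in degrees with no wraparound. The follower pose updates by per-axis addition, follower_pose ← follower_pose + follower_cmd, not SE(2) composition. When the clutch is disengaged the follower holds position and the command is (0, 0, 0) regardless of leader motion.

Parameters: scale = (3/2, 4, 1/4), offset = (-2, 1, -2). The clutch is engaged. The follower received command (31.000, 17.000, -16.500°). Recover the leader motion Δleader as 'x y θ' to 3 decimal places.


axis x: (31.000 − -2) / (3/2) = 22.000
axis y: (17.000 − 1) / (4) = 4.000
axis θ: (-16.500 − -2) / (1/4) = -58.000

22.000 4.000 -58.000


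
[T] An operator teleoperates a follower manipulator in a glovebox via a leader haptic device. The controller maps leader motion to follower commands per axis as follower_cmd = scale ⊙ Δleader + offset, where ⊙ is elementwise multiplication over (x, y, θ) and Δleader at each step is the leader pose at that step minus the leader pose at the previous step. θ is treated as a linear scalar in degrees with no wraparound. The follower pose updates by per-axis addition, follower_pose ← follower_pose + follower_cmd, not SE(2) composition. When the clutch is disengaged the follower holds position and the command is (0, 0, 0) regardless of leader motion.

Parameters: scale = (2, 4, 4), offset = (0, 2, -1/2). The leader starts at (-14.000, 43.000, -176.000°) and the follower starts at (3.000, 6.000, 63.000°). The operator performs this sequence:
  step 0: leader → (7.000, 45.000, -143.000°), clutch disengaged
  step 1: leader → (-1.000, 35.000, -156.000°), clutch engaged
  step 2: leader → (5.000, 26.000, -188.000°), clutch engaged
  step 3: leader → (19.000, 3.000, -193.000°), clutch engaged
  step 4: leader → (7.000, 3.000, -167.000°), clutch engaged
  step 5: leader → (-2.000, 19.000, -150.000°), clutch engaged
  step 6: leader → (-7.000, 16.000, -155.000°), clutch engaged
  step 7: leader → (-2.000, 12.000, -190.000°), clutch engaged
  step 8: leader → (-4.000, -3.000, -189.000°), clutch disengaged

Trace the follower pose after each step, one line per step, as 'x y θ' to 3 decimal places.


step 0: Δleader=(21.000, 2.000, 33.000°), disengaged; cmd=(0,0,0) → follower holds at (3.000, 6.000, 63.000°)
step 1: Δleader=(-8.000, -10.000, -13.000°), engaged; cmd=(-16.000, -38.000, -52.500°) → follower=(-13.000, -32.000, 10.500°)
step 2: Δleader=(6.000, -9.000, -32.000°), engaged; cmd=(12.000, -34.000, -128.500°) → follower=(-1.000, -66.000, -118.000°)
step 3: Δleader=(14.000, -23.000, -5.000°), engaged; cmd=(28.000, -90.000, -20.500°) → follower=(27.000, -156.000, -138.500°)
step 4: Δleader=(-12.000, 0.000, 26.000°), engaged; cmd=(-24.000, 2.000, 103.500°) → follower=(3.000, -154.000, -35.000°)
step 5: Δleader=(-9.000, 16.000, 17.000°), engaged; cmd=(-18.000, 66.000, 67.500°) → follower=(-15.000, -88.000, 32.500°)
step 6: Δleader=(-5.000, -3.000, -5.000°), engaged; cmd=(-10.000, -10.000, -20.500°) → follower=(-25.000, -98.000, 12.000°)
step 7: Δleader=(5.000, -4.000, -35.000°), engaged; cmd=(10.000, -14.000, -140.500°) → follower=(-15.000, -112.000, -128.500°)
step 8: Δleader=(-2.000, -15.000, 1.000°), disengaged; cmd=(0,0,0) → follower holds at (-15.000, -112.000, -128.500°)

3.000 6.000 63.000
-13.000 -32.000 10.500
-1.000 -66.000 -118.000
27.000 -156.000 -138.500
3.000 -154.000 -35.000
-15.000 -88.000 32.500
-25.000 -98.000 12.000
-15.000 -112.000 -128.500
-15.000 -112.000 -128.500


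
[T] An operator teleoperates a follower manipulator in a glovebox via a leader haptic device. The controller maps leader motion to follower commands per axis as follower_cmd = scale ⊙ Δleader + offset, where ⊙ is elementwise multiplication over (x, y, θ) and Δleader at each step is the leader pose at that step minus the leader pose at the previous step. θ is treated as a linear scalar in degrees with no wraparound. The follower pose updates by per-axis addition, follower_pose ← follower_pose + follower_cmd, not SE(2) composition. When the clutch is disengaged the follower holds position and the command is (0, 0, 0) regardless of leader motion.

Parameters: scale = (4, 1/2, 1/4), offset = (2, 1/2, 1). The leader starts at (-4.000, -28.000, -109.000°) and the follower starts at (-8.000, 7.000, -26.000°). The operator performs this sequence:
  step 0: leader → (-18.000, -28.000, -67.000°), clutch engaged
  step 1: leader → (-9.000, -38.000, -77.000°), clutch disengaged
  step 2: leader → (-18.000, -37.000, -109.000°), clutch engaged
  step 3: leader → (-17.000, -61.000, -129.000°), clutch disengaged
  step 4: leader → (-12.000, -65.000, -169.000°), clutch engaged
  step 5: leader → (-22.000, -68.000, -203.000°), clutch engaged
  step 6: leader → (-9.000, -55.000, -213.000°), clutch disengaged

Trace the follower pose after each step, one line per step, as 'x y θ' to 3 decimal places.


step 0: Δleader=(-14.000, 0.000, 42.000°), engaged; cmd=(-54.000, 0.500, 11.500°) → follower=(-62.000, 7.500, -14.500°)
step 1: Δleader=(9.000, -10.000, -10.000°), disengaged; cmd=(0,0,0) → follower holds at (-62.000, 7.500, -14.500°)
step 2: Δleader=(-9.000, 1.000, -32.000°), engaged; cmd=(-34.000, 1.000, -7.000°) → follower=(-96.000, 8.500, -21.500°)
step 3: Δleader=(1.000, -24.000, -20.000°), disengaged; cmd=(0,0,0) → follower holds at (-96.000, 8.500, -21.500°)
step 4: Δleader=(5.000, -4.000, -40.000°), engaged; cmd=(22.000, -1.500, -9.000°) → follower=(-74.000, 7.000, -30.500°)
step 5: Δleader=(-10.000, -3.000, -34.000°), engaged; cmd=(-38.000, -1.000, -7.500°) → follower=(-112.000, 6.000, -38.000°)
step 6: Δleader=(13.000, 13.000, -10.000°), disengaged; cmd=(0,0,0) → follower holds at (-112.000, 6.000, -38.000°)

-62.000 7.500 -14.500
-62.000 7.500 -14.500
-96.000 8.500 -21.500
-96.000 8.500 -21.500
-74.000 7.000 -30.500
-112.000 6.000 -38.000
-112.000 6.000 -38.000


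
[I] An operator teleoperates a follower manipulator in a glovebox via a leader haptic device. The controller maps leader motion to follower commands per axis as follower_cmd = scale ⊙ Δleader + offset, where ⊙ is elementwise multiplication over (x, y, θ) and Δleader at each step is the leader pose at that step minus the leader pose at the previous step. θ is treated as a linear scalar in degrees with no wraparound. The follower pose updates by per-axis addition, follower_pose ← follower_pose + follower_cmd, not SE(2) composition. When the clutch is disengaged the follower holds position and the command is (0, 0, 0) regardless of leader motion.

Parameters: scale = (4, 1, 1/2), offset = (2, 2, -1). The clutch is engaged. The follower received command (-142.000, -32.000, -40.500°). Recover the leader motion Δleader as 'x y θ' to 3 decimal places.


axis x: (-142.000 − 2) / (4) = -36.000
axis y: (-32.000 − 2) / (1) = -34.000
axis θ: (-40.500 − -1) / (1/2) = -79.000

-36.000 -34.000 -79.000


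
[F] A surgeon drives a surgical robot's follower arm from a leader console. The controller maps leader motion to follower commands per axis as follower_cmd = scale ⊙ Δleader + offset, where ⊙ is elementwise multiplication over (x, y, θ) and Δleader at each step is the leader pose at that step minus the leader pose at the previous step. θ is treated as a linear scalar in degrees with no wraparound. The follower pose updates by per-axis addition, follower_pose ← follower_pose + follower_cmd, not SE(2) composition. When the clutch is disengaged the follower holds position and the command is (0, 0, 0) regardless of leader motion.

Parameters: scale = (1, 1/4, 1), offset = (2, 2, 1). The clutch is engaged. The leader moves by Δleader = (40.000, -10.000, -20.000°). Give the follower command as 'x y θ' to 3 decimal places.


42.000 -0.500 -19.000

axis x: 1·40.000 + 2 = 42.000
axis y: 1/4·-10.000 + 2 = -0.500
axis θ: 1·-20.000 + 1 = -19.000


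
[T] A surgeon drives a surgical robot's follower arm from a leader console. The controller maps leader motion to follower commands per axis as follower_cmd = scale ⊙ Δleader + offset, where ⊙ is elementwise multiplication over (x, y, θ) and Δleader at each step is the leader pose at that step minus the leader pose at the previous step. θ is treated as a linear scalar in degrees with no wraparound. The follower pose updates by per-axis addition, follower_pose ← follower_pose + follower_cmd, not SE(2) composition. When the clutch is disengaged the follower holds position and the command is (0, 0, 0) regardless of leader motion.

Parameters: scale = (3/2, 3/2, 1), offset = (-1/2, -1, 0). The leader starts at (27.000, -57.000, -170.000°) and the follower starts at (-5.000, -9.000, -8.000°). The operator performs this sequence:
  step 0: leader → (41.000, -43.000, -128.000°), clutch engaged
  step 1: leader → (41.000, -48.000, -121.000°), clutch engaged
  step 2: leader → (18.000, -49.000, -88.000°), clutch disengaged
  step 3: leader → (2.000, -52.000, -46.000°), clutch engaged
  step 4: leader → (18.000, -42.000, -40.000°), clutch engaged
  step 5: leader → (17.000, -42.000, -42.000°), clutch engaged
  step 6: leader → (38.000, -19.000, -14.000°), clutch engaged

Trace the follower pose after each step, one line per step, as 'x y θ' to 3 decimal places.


15.500 11.000 34.000
15.000 2.500 41.000
15.000 2.500 41.000
-9.500 -3.000 83.000
14.000 11.000 89.000
12.000 10.000 87.000
43.000 43.500 115.000

step 0: Δleader=(14.000, 14.000, 42.000°), engaged; cmd=(20.500, 20.000, 42.000°) → follower=(15.500, 11.000, 34.000°)
step 1: Δleader=(0.000, -5.000, 7.000°), engaged; cmd=(-0.500, -8.500, 7.000°) → follower=(15.000, 2.500, 41.000°)
step 2: Δleader=(-23.000, -1.000, 33.000°), disengaged; cmd=(0,0,0) → follower holds at (15.000, 2.500, 41.000°)
step 3: Δleader=(-16.000, -3.000, 42.000°), engaged; cmd=(-24.500, -5.500, 42.000°) → follower=(-9.500, -3.000, 83.000°)
step 4: Δleader=(16.000, 10.000, 6.000°), engaged; cmd=(23.500, 14.000, 6.000°) → follower=(14.000, 11.000, 89.000°)
step 5: Δleader=(-1.000, 0.000, -2.000°), engaged; cmd=(-2.000, -1.000, -2.000°) → follower=(12.000, 10.000, 87.000°)
step 6: Δleader=(21.000, 23.000, 28.000°), engaged; cmd=(31.000, 33.500, 28.000°) → follower=(43.000, 43.500, 115.000°)


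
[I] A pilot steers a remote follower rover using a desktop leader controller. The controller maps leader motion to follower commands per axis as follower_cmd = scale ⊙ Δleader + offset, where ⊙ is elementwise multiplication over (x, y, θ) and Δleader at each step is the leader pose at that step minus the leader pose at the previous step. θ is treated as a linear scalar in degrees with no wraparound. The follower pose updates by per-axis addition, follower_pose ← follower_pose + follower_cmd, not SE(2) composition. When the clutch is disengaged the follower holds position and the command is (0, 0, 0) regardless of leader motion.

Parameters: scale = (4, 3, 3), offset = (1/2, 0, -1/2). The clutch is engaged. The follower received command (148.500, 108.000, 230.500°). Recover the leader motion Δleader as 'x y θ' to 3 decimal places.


axis x: (148.500 − 1/2) / (4) = 37.000
axis y: (108.000 − 0) / (3) = 36.000
axis θ: (230.500 − -1/2) / (3) = 77.000

37.000 36.000 77.000


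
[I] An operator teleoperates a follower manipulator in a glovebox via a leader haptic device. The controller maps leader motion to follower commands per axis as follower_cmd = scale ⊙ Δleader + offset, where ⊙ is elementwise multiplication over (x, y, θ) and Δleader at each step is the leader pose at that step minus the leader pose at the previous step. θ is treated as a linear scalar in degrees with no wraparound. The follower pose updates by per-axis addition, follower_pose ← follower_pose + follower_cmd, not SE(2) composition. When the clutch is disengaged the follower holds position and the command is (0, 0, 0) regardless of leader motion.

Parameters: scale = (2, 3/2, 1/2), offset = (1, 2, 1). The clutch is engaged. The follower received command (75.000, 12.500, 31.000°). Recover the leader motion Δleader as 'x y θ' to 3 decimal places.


axis x: (75.000 − 1) / (2) = 37.000
axis y: (12.500 − 2) / (3/2) = 7.000
axis θ: (31.000 − 1) / (1/2) = 60.000

37.000 7.000 60.000


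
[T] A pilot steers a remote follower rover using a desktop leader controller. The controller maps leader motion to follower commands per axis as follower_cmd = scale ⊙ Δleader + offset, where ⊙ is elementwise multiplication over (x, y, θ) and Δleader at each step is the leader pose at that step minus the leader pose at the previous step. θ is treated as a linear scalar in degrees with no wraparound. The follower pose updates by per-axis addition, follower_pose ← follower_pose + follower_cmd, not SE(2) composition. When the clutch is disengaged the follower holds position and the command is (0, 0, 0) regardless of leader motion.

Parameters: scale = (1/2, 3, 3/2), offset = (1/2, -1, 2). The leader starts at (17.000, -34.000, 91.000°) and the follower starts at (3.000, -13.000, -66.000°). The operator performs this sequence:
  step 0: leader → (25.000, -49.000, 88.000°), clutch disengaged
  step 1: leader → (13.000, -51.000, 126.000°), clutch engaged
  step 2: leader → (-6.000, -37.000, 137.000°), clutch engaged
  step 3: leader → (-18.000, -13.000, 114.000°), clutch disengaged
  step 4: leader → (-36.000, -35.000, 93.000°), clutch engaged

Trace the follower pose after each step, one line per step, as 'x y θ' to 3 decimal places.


step 0: Δleader=(8.000, -15.000, -3.000°), disengaged; cmd=(0,0,0) → follower holds at (3.000, -13.000, -66.000°)
step 1: Δleader=(-12.000, -2.000, 38.000°), engaged; cmd=(-5.500, -7.000, 59.000°) → follower=(-2.500, -20.000, -7.000°)
step 2: Δleader=(-19.000, 14.000, 11.000°), engaged; cmd=(-9.000, 41.000, 18.500°) → follower=(-11.500, 21.000, 11.500°)
step 3: Δleader=(-12.000, 24.000, -23.000°), disengaged; cmd=(0,0,0) → follower holds at (-11.500, 21.000, 11.500°)
step 4: Δleader=(-18.000, -22.000, -21.000°), engaged; cmd=(-8.500, -67.000, -29.500°) → follower=(-20.000, -46.000, -18.000°)

3.000 -13.000 -66.000
-2.500 -20.000 -7.000
-11.500 21.000 11.500
-11.500 21.000 11.500
-20.000 -46.000 -18.000


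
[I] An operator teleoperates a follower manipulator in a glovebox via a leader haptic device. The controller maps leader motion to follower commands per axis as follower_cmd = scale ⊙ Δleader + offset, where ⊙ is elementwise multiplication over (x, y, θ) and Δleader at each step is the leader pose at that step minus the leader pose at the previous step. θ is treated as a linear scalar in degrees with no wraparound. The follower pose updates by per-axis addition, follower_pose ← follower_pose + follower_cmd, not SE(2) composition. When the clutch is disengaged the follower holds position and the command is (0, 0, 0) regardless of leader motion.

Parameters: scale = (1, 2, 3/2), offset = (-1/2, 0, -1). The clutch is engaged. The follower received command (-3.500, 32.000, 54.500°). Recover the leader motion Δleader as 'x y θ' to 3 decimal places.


axis x: (-3.500 − -1/2) / (1) = -3.000
axis y: (32.000 − 0) / (2) = 16.000
axis θ: (54.500 − -1) / (3/2) = 37.000

-3.000 16.000 37.000
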